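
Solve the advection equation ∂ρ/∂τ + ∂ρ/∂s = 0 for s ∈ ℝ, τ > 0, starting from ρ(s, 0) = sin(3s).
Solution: By characteristics (ds/dτ = 1), ρ(s,τ) = f(s - τ) with f = ρ(·, 0).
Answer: ρ(s, τ) = sin(3s - 3τ)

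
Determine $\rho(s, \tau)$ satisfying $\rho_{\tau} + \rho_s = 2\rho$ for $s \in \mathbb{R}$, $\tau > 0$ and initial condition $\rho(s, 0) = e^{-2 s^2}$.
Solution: Substitute $\rho = e^{2\tau}u$.
Then $\rho_{\tau} = e^{2\tau}(u_{\tau} + 2u)$, $\rho_s = e^{2\tau}u_s$; substituting and dividing by $e^{2\tau}$, the lower-order terms cancel: $u_{\tau} + u_s = 0$ (standard advection equation).
Data for $u$: $u(s,0) = \rho(s,0) = e^{-2 s^2}$.
By characteristics ($ds/d\tau = 1$), $u(s,\tau) = f(s - \tau)$ with $f = u( \cdot , 0)$.
So $u(s,\tau) = e^{-2 (s - \tau)^2}$, and $\rho(s,\tau) = e^{2\tau}u(s,\tau)$.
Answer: $\rho(s, \tau) = e^{2 \tau} e^{-2 (-\tau + s)^2}$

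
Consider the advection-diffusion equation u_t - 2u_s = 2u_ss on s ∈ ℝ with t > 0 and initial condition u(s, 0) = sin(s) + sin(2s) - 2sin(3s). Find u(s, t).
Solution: Change to a moving frame: let η = s + 2t, σ = t and write u(s,t) = w(η,σ).
By the chain rule u_t = w_σ + 2w_η, u_s = w_η, u_ss = w_ηη.
Then u_t - 2u_s = w_σ: the advection term cancels and the PDE becomes the heat equation w_σ = 2w_ηη on η ∈ ℝ.
Initial data: w(η,0) = u(η,0) = sin(η) + sin(2η) - 2sin(3η).
On η ∈ ℝ each mode satisfies (sin(nη))″ = -n² sin(nη), so exp(-2n²σ) sin(nη) solves the heat equation; by superposition w(η,σ) = Σ c_n exp(-2n²σ) sin(nη).
Reading off the coefficients: c_1=1, c_2=1, c_3=-2, so w(η,σ) = exp(-2σ)sin(η) + exp(-8σ)sin(2η) - 2exp(-18σ)sin(3η).
Substituting back η = s + 2t, σ = t: u(s,t) = w(s + 2t, t).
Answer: u(s, t) = exp(-2t)sin(s + 2t) + exp(-8t)sin(2s + 4t) - 2exp(-18t)sin(3s + 6t)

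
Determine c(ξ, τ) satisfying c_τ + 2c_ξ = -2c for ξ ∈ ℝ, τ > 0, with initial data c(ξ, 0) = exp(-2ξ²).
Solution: Substitute c = exp(-2τ)u, i.e. u = exp(2τ)c.
By the product rule, c_τ = exp(-2τ)(u_τ - 2u), c_ξ = exp(-2τ)u_ξ.
Substituting into the PDE and dividing by exp(-2τ): u_τ - 2u + 2u_ξ = -2u.
The lower-order terms cancel, leaving the standard advection equation u_τ + 2u_ξ = 0.
Initial data for u: u(ξ,0) = c(ξ,0) = exp(-2ξ²).
Solve for u:
  By method of characteristics (waves move right with speed 2):
  Along characteristics ξ - 2τ = const, u is constant, so u(ξ,τ) = f(ξ - 2τ) with f = u(·, 0).
Hence u(ξ,τ) = exp(-2(ξ - 2τ)²).
Transform back: c(ξ,τ) = exp(-2τ)u(ξ,τ).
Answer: c(ξ, τ) = exp(-2τ)exp(-2(ξ - 2τ)²)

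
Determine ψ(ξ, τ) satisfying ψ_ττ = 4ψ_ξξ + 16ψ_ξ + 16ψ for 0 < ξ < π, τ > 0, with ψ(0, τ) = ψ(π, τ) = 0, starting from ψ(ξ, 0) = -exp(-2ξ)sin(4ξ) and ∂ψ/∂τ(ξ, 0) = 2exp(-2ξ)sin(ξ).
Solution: Substitute ψ = exp(-2ξ)u, i.e. u = exp(2ξ)ψ.
By the product rule, ψ_ξ = exp(-2ξ)(u_ξ - 2u), ψ_ξξ = exp(-2ξ)(u_ξξ - 4u_ξ + 4u), ψ_ττ = exp(-2ξ)u_ττ.
Substituting into the PDE and dividing by exp(-2ξ): u_ττ = 4(u_ξξ - 4u_ξ + 4u) + 16(u_ξ - 2u) + 16u.
The lower-order terms cancel, leaving the standard wave equation u_ττ = 4u_ξξ.
Initial data for u: u(ξ,0) = exp(2ξ)ψ(ξ,0) = -sin(4ξ); u_τ(ξ,0) = exp(2ξ)ψ_τ(ξ,0) = 2sin(ξ). The boundary conditions carry over: u(0,τ) = u(π,τ) = 0.
Solve for u:
  Using separation of variables u = X(ξ)T(τ):
  Eigenfunctions: sin(nξ), n = 1, 2, 3, ...
  General solution: u(ξ, τ) = Σ [A_n cos(2n τ) + B_n sin(2n τ)] sin(nξ)
  From u(ξ,0) = -sin(4ξ): A_4=-1. From u_τ(ξ,0) = 2sin(ξ), using u_τ(ξ,0) = Σ ω_n B_n sin(nξ) with ω_n = 2n: B_1 = 2/2 = 1.
Hence u(ξ,τ) = sin(ξ)sin(2τ) - sin(4ξ)cos(8τ).
Transform back: ψ(ξ,τ) = exp(-2ξ)u(ξ,τ).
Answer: ψ(ξ, τ) = exp(-2ξ)sin(ξ)sin(2τ) - exp(-2ξ)sin(4ξ)cos(8τ)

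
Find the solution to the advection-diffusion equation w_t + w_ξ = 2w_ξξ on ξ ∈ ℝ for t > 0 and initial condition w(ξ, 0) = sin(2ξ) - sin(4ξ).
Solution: Change to a moving frame: let η = ξ - t, σ = t and write w(ξ,t) = u(η,σ).
By the chain rule w_t = u_σ - u_η, w_ξ = u_η, w_ξξ = u_ηη.
Then w_t + w_ξ = u_σ: the advection term cancels and the PDE becomes the heat equation u_σ = 2u_ηη on η ∈ ℝ.
Initial data: u(η,0) = w(η,0) = sin(2η) - sin(4η).
On η ∈ ℝ each mode satisfies (sin(nη))″ = -n² sin(nη), so exp(-2n²σ) sin(nη) solves the heat equation; by superposition u(η,σ) = Σ c_n exp(-2n²σ) sin(nη).
Reading off the coefficients: c_2=1, c_4=-1, so u(η,σ) = exp(-8σ)sin(2η) - exp(-32σ)sin(4η).
Substituting back η = ξ - t, σ = t: w(ξ,t) = u(ξ - t, t).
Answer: w(ξ, t) = -exp(-8t)sin(2t - 2ξ) + exp(-32t)sin(4t - 4ξ)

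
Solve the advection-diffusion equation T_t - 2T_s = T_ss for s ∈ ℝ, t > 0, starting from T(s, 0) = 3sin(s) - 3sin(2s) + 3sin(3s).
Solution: Moving frame: η = s + 2t, σ = t, T = u(η,σ), so T_t = u_σ + 2u_η and T_ss = u_ηη.
Hence T_t - 2T_s = u_σ and the PDE becomes the heat equation u_σ = u_ηη on η ∈ ℝ.
Initial data: u(η,0) = T(η,0) = 3sin(η) - 3sin(2η) + 3sin(3η). Each mode sin(nη) decays as exp(-n²σ) on ℝ, so u(η,σ) = Σ c_n exp(-n²σ) sin(nη) with c_1=3, c_2=-3, c_3=3: u(η,σ) = 3exp(-σ)sin(η) - 3exp(-4σ)sin(2η) + 3exp(-9σ)sin(3η).
Substituting back: T(s,t) = u(s + 2t, t).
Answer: T(s, t) = 3exp(-t)sin(s + 2t) - 3exp(-4t)sin(2s + 4t) + 3exp(-9t)sin(3s + 6t)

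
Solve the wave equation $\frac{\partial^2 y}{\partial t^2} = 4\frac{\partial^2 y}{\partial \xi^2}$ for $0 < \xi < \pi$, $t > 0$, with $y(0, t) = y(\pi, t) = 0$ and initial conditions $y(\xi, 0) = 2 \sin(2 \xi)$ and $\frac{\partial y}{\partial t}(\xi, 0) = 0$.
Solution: Using separation of variables $y = X(\xi)T(t)$:
Eigenfunctions: $\sin(n\xi)$, $n = 1, 2, 3, \ldots$
General solution: $y(\xi, t) = \sum [A_n \cos(2n t) + B_n \sin(2n t)] \sin(n\xi)$
From $y(\xi,0) = 2 \sin(2 \xi)$: $A_2=2$. From $y_t(\xi,0) = 0$: all $B_n = 0$.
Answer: $y(\xi, t) = 2 \sin(2 \xi) \cos(4 t)$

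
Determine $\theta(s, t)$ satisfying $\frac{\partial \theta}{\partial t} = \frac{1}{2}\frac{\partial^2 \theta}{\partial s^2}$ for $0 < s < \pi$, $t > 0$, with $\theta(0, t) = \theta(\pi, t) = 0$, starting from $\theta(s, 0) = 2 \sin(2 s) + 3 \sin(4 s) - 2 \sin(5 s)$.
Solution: Separating variables: $\theta = \sum c_n e^{-n^2t/2} \sin(ns)$. From $\theta(s,0) = 2 \sin(2 s) + 3 \sin(4 s) - 2 \sin(5 s)$: $c_2=2, c_4=3, c_5=-2$.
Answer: $\theta(s, t) = 2 e^{-2 t} \sin(2 s) + 3 e^{-8 t} \sin(4 s) - 2 e^{-25 t/2} \sin(5 s)$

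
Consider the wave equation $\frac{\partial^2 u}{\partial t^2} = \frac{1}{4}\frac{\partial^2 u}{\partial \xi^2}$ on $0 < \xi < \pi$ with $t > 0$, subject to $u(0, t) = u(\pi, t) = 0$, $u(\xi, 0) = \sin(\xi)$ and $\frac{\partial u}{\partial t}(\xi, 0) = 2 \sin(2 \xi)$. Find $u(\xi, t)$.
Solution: Separating variables: $u = \sum [A_n \cos(\omega_n t) + B_n \sin(\omega_n t)] \sin(n\xi)$, $\omega_n = n/2$. From ICs ($B_n$ = velocity coefficient / $\omega_n$): $A_1=1, B_2=2$.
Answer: $u(\xi, t) = \sin(\xi) \cos(t/2) + 2 \sin(2 \xi) \sin(t)$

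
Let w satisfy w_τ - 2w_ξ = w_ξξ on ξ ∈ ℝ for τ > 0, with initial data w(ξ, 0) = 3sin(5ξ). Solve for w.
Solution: Moving frame: η = ξ + 2τ, σ = τ, w = u(η,σ), so w_τ = u_σ + 2u_η and w_ξξ = u_ηη.
Hence w_τ - 2w_ξ = u_σ and the PDE becomes the heat equation u_σ = u_ηη on η ∈ ℝ.
Initial data: u(η,0) = w(η,0) = 3sin(5η). Each mode sin(nη) decays as exp(-n²σ) on ℝ, so u(η,σ) = Σ c_n exp(-n²σ) sin(nη) with c_5=3: u(η,σ) = 3exp(-25σ)sin(5η).
Substituting back: w(ξ,τ) = u(ξ + 2τ, τ).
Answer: w(ξ, τ) = 3exp(-25τ)sin(5ξ + 10τ)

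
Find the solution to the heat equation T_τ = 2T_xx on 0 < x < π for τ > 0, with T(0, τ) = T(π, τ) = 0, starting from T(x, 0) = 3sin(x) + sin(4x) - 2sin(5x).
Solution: Separating variables: T = Σ c_n exp(-2n²τ) sin(nx). From T(x,0) = 3sin(x) + sin(4x) - 2sin(5x): c_1=3, c_4=1, c_5=-2.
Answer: T(x, τ) = 3exp(-2τ)sin(x) + exp(-32τ)sin(4x) - 2exp(-50τ)sin(5x)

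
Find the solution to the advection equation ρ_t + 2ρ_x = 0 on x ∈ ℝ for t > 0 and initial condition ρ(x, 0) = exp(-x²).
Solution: By method of characteristics (waves move right with speed 2):
Along characteristics x - 2t = const, ρ is constant, so ρ(x,t) = f(x - 2t) with f = ρ(·, 0).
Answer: ρ(x, t) = exp(-(-2t + x)²)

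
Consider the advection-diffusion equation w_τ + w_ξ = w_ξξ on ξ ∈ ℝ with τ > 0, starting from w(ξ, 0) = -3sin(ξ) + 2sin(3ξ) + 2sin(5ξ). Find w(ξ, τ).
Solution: Moving frame: η = ξ - τ, σ = τ, w = u(η,σ), so w_τ = u_σ - u_η and w_ξξ = u_ηη.
Hence w_τ + w_ξ = u_σ and the PDE becomes the heat equation u_σ = u_ηη on η ∈ ℝ.
Initial data: u(η,0) = w(η,0) = -3sin(η) + 2sin(3η) + 2sin(5η). Each mode sin(nη) decays as exp(-n²σ) on ℝ, so u(η,σ) = Σ c_n exp(-n²σ) sin(nη) with c_1=-3, c_3=2, c_5=2: u(η,σ) = -3exp(-σ)sin(η) + 2exp(-9σ)sin(3η) + 2exp(-25σ)sin(5η).
Substituting back: w(ξ,τ) = u(ξ - τ, τ).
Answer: w(ξ, τ) = -3exp(-τ)sin(ξ - τ) + 2exp(-9τ)sin(3ξ - 3τ) + 2exp(-25τ)sin(5ξ - 5τ)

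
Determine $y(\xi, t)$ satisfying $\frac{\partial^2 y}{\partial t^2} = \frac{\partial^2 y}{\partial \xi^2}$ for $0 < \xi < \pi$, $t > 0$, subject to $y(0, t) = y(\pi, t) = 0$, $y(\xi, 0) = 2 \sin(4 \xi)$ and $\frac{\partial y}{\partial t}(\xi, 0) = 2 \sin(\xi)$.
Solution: Separating variables: $y = \sum [A_n \cos(\omega_n t) + B_n \sin(\omega_n t)] \sin(n\xi)$, $\omega_n = n$. From ICs ($B_n$ = velocity coefficient / $\omega_n$): $A_4=2, B_1=2$.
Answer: $y(\xi, t) = 2 \sin(\xi) \sin(t) + 2 \sin(4 \xi) \cos(4 t)$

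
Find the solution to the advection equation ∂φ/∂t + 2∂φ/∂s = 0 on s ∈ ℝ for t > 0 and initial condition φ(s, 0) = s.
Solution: By method of characteristics (waves move right with speed 2):
Along characteristics s - 2t = const, φ is constant, so φ(s,t) = f(s - 2t) with f = φ(·, 0).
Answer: φ(s, t) = s - 2t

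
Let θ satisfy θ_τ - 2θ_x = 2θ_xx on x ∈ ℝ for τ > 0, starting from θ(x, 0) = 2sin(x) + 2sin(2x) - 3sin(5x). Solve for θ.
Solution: Moving frame: η = x + 2τ, σ = τ, θ = u(η,σ), so θ_τ = u_σ + 2u_η and θ_xx = u_ηη.
Hence θ_τ - 2θ_x = u_σ and the PDE becomes the heat equation u_σ = 2u_ηη on η ∈ ℝ.
Initial data: u(η,0) = θ(η,0) = 2sin(η) + 2sin(2η) - 3sin(5η). Each mode sin(nη) decays as exp(-2n²σ) on ℝ, so u(η,σ) = Σ c_n exp(-2n²σ) sin(nη) with c_1=2, c_2=2, c_5=-3: u(η,σ) = 2exp(-2σ)sin(η) + 2exp(-8σ)sin(2η) - 3exp(-50σ)sin(5η).
Substituting back: θ(x,τ) = u(x + 2τ, τ).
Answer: θ(x, τ) = 2exp(-2τ)sin(x + 2τ) + 2exp(-8τ)sin(2x + 4τ) - 3exp(-50τ)sin(5x + 10τ)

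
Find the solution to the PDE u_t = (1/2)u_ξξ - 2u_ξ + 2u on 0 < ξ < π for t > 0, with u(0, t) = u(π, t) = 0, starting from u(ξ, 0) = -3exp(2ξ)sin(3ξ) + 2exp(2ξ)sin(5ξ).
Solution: Substitute u = exp(2ξ)w.
Then u_ξ = exp(2ξ)(w_ξ + 2w), u_ξξ = exp(2ξ)(w_ξξ + 4w_ξ + 4w), u_t = exp(2ξ)w_t; substituting and dividing by exp(2ξ), the lower-order terms cancel: w_t = (1/2)w_ξξ (standard heat equation).
Data for w: w(ξ,0) = exp(-2ξ)u(ξ,0) = -3sin(3ξ) + 2sin(5ξ). The boundary conditions carry over: w(0,t) = w(π,t) = 0.
Separating variables: w = Σ c_n exp(-n²t/2) sin(nξ). From w(ξ,0) = -3sin(3ξ) + 2sin(5ξ): c_3=-3, c_5=2.
So w(ξ,t) = -3exp(-9t/2)sin(3ξ) + 2exp(-25t/2)sin(5ξ), and u(ξ,t) = exp(2ξ)w(ξ,t).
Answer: u(ξ, t) = -3exp(-9t/2)exp(2ξ)sin(3ξ) + 2exp(-25t/2)exp(2ξ)sin(5ξ)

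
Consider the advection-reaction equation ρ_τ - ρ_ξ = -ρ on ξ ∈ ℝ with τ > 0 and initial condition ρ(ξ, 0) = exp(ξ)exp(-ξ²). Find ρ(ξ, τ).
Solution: Substitute ρ = exp(ξ)u, i.e. u = exp(-ξ)ρ.
By the product rule, ρ_ξ = exp(ξ)(u_ξ + u), ρ_τ = exp(ξ)u_τ.
Substituting into the PDE and dividing by exp(ξ): u_τ - (u_ξ + u) = -u.
The lower-order terms cancel, leaving the standard advection equation u_τ - u_ξ = 0.
Initial data for u: u(ξ,0) = exp(-ξ)ρ(ξ,0) = exp(-ξ²).
Solve for u:
  By method of characteristics (waves move left with speed 1):
  Along characteristics ξ + τ = const, u is constant, so u(ξ,τ) = f(ξ + τ) with f = u(·, 0).
Hence u(ξ,τ) = exp(-(ξ + τ)²).
Transform back: ρ(ξ,τ) = exp(ξ)u(ξ,τ).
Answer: ρ(ξ, τ) = exp(ξ)exp(-(ξ + τ)²)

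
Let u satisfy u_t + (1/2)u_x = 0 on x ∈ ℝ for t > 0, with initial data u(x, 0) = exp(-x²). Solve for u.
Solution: By method of characteristics (waves move right with speed 1/2):
Along characteristics x - (1/2)t = const, u is constant, so u(x,t) = f(x - (1/2)t) with f = u(·, 0).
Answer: u(x, t) = exp(-(-t/2 + x)²)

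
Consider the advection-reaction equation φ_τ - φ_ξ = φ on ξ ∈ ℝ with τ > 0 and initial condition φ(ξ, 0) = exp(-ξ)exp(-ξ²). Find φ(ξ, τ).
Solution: Substitute φ = exp(-ξ)u, i.e. u = exp(ξ)φ.
By the product rule, φ_ξ = exp(-ξ)(u_ξ - u), φ_τ = exp(-ξ)u_τ.
Substituting into the PDE and dividing by exp(-ξ): u_τ - (u_ξ - u) = u.
The lower-order terms cancel, leaving the standard advection equation u_τ - u_ξ = 0.
Initial data for u: u(ξ,0) = exp(ξ)φ(ξ,0) = exp(-ξ²).
Solve for u:
  By method of characteristics (waves move left with speed 1):
  Along characteristics ξ + τ = const, u is constant, so u(ξ,τ) = f(ξ + τ) with f = u(·, 0).
Hence u(ξ,τ) = exp(-(ξ + τ)²).
Transform back: φ(ξ,τ) = exp(-ξ)u(ξ,τ).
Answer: φ(ξ, τ) = exp(-ξ)exp(-(ξ + τ)²)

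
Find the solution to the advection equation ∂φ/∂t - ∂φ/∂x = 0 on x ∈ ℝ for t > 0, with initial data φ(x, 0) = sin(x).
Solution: By characteristics (dx/dt = -1), φ(x,t) = f(x + t) with f = φ(·, 0).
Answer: φ(x, t) = sin(t + x)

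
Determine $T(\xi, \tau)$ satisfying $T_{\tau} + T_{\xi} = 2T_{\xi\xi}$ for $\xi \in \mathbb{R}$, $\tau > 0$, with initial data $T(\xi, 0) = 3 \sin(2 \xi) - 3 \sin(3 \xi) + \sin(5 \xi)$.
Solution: Moving frame: $\eta = \xi - \tau$, $\sigma = \tau$, $T = u(\eta,\sigma)$, so $T_{\tau} = u_{\sigma} - u_{\eta}$ and $T_{\xi\xi} = u_{\eta\eta}$.
Hence $T_{\tau} + T_{\xi} = u_{\sigma}$ and the PDE becomes the heat equation $u_{\sigma} = 2u_{\eta\eta}$ on $\eta \in \mathbb{R}$.
Initial data: $u(\eta,0) = T(\eta,0) = 3 \sin(2 \eta) - 3 \sin(3 \eta) + \sin(5 \eta)$. Each mode $\sin(n\eta)$ decays as $e^{-2n^2\sigma}$ on $\mathbb{R}$, so $u(\eta,\sigma) = \sum c_n e^{-2n^2\sigma} \sin(n\eta)$ with $c_2=3, c_3=-3, c_5=1$: $u(\eta,\sigma) = 3 e^{-8 \sigma} \sin(2 \eta) - 3 e^{-18 \sigma} \sin(3 \eta) + e^{-50 \sigma} \sin(5 \eta)$.
Substituting back: $T(\xi,\tau) = u(\xi - \tau, \tau)$.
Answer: $T(\xi, \tau) = -3 e^{-8 \tau} \sin(2 \tau - 2 \xi) + 3 e^{-18 \tau} \sin(3 \tau - 3 \xi) -  e^{-50 \tau} \sin(5 \tau - 5 \xi)$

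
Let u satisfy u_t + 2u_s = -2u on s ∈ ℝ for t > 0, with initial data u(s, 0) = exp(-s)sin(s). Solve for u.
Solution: Substitute u = exp(-s)w.
Then u_s = exp(-s)(w_s - w), u_t = exp(-s)w_t; substituting and dividing by exp(-s), the lower-order terms cancel: w_t + 2w_s = 0 (standard advection equation).
Data for w: w(s,0) = exp(s)u(s,0) = sin(s).
By characteristics (ds/dt = 2), w(s,t) = f(s - 2t) with f = w(·, 0).
So w(s,t) = sin(s - 2t), and u(s,t) = exp(-s)w(s,t).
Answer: u(s, t) = exp(-s)sin(s - 2t)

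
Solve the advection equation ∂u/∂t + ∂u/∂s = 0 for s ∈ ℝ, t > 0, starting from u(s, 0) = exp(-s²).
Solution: By characteristics (ds/dt = 1), u(s,t) = f(s - t) with f = u(·, 0).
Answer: u(s, t) = exp(-(s - t)²)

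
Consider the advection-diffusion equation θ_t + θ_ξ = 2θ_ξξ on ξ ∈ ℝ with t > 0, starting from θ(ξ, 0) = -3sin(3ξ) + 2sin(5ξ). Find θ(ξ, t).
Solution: Change to a moving frame: let η = ξ - t, σ = t and write θ(ξ,t) = u(η,σ).
By the chain rule θ_t = u_σ - u_η, θ_ξ = u_η, θ_ξξ = u_ηη.
Then θ_t + θ_ξ = u_σ: the advection term cancels and the PDE becomes the heat equation u_σ = 2u_ηη on η ∈ ℝ.
Initial data: u(η,0) = θ(η,0) = -3sin(3η) + 2sin(5η).
On η ∈ ℝ each mode satisfies (sin(nη))″ = -n² sin(nη), so exp(-2n²σ) sin(nη) solves the heat equation; by superposition u(η,σ) = Σ c_n exp(-2n²σ) sin(nη).
Reading off the coefficients: c_3=-3, c_5=2, so u(η,σ) = -3exp(-18σ)sin(3η) + 2exp(-50σ)sin(5η).
Substituting back η = ξ - t, σ = t: θ(ξ,t) = u(ξ - t, t).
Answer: θ(ξ, t) = 3exp(-18t)sin(3t - 3ξ) - 2exp(-50t)sin(5t - 5ξ)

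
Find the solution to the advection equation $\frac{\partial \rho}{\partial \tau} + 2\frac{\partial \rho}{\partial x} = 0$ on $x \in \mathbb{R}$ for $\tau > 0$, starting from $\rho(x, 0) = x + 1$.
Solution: By characteristics ($dx/d\tau = 2$), $\rho(x,\tau) = f(x - 2\tau)$ with $f = \rho( \cdot , 0)$.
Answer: $\rho(x, \tau) = -2 \tau + x + 1$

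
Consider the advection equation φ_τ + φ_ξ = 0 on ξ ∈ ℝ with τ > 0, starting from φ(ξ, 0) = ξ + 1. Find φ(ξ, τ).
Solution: By method of characteristics (waves move right with speed 1):
Along characteristics ξ - τ = const, φ is constant, so φ(ξ,τ) = f(ξ - τ) with f = φ(·, 0).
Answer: φ(ξ, τ) = ξ - τ + 1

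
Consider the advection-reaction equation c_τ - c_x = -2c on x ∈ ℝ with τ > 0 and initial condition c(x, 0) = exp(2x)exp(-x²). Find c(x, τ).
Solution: Substitute c = exp(2x)u, i.e. u = exp(-2x)c.
By the product rule, c_x = exp(2x)(u_x + 2u), c_τ = exp(2x)u_τ.
Substituting into the PDE and dividing by exp(2x): u_τ - (u_x + 2u) = -2u.
The lower-order terms cancel, leaving the standard advection equation u_τ - u_x = 0.
Initial data for u: u(x,0) = exp(-2x)c(x,0) = exp(-x²).
Solve for u:
  By method of characteristics (waves move left with speed 1):
  Along characteristics x + τ = const, u is constant, so u(x,τ) = f(x + τ) with f = u(·, 0).
Hence u(x,τ) = exp(-(x + τ)²).
Transform back: c(x,τ) = exp(2x)u(x,τ).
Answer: c(x, τ) = exp(2x)exp(-(x + τ)²)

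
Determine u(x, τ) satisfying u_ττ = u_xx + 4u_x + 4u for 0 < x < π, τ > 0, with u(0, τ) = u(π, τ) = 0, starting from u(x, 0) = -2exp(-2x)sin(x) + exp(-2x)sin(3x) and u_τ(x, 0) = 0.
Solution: Substitute u = exp(-2x)w, i.e. w = exp(2x)u.
By the product rule, u_x = exp(-2x)(w_x - 2w), u_xx = exp(-2x)(w_xx - 4w_x + 4w), u_ττ = exp(-2x)w_ττ.
Substituting into the PDE and dividing by exp(-2x): w_ττ = (w_xx - 4w_x + 4w) + 4(w_x - 2w) + 4w.
The lower-order terms cancel, leaving the standard wave equation w_ττ = w_xx.
Initial data for w: w(x,0) = exp(2x)u(x,0) = -2sin(x) + sin(3x); w_τ(x,0) = exp(2x)u_τ(x,0) = 0. The boundary conditions carry over: w(0,τ) = w(π,τ) = 0.
Solve for w:
  Using separation of variables w = X(x)T(τ):
  Eigenfunctions: sin(nx), n = 1, 2, 3, ...
  General solution: w(x, τ) = Σ [A_n cos(n τ) + B_n sin(n τ)] sin(nx)
  From w(x,0) = -2sin(x) + sin(3x): A_1=-2, A_3=1. From w_τ(x,0) = 0: all B_n = 0.
Hence w(x,τ) = -2sin(x)cos(τ) + sin(3x)cos(3τ).
Transform back: u(x,τ) = exp(-2x)w(x,τ).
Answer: u(x, τ) = -2exp(-2x)sin(x)cos(τ) + exp(-2x)sin(3x)cos(3τ)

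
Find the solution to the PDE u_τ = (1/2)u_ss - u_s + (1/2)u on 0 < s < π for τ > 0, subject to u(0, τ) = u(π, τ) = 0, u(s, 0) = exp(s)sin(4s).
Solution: Substitute u = exp(s)w.
Then u_s = exp(s)(w_s + w), u_ss = exp(s)(w_ss + 2w_s + w), u_τ = exp(s)w_τ; substituting and dividing by exp(s), the lower-order terms cancel: w_τ = (1/2)w_ss (standard heat equation).
Data for w: w(s,0) = exp(-s)u(s,0) = sin(4s). The boundary conditions carry over: w(0,τ) = w(π,τ) = 0.
Separating variables: w = Σ c_n exp(-n²τ/2) sin(ns). From w(s,0) = sin(4s): c_4=1.
So w(s,τ) = exp(-8τ)sin(4s), and u(s,τ) = exp(s)w(s,τ).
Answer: u(s, τ) = exp(s)exp(-8τ)sin(4s)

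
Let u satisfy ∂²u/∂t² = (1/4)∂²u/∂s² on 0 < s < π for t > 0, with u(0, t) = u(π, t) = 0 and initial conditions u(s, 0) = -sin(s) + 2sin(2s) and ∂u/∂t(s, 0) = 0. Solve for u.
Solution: Using separation of variables u = X(s)T(t):
Eigenfunctions: sin(ns), n = 1, 2, 3, ...
General solution: u(s, t) = Σ [A_n cos(n t/2) + B_n sin(n t/2)] sin(ns)
From u(s,0) = -sin(s) + 2sin(2s): A_1=-1, A_2=2. From u_t(s,0) = 0: all B_n = 0.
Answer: u(s, t) = -sin(s)cos(t/2) + 2sin(2s)cos(t)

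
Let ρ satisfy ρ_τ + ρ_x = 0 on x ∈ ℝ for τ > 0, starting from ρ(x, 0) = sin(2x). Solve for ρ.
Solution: By method of characteristics (waves move right with speed 1):
Along characteristics x - τ = const, ρ is constant, so ρ(x,τ) = f(x - τ) with f = ρ(·, 0).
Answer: ρ(x, τ) = sin(2x - 2τ)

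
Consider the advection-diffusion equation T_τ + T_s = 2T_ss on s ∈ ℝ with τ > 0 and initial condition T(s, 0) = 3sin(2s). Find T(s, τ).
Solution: Moving frame: η = s - τ, σ = τ, T = u(η,σ), so T_τ = u_σ - u_η and T_ss = u_ηη.
Hence T_τ + T_s = u_σ and the PDE becomes the heat equation u_σ = 2u_ηη on η ∈ ℝ.
Initial data: u(η,0) = T(η,0) = 3sin(2η). Each mode sin(nη) decays as exp(-2n²σ) on ℝ, so u(η,σ) = Σ c_n exp(-2n²σ) sin(nη) with c_2=3: u(η,σ) = 3exp(-8σ)sin(2η).
Substituting back: T(s,τ) = u(s - τ, τ).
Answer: T(s, τ) = 3exp(-8τ)sin(2s - 2τ)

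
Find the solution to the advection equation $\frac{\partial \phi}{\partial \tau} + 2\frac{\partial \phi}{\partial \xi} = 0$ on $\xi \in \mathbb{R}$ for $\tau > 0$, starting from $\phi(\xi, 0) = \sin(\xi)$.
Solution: By method of characteristics (waves move right with speed 2):
Along characteristics $\xi - 2\tau =$ const, $\phi$ is constant, so $\phi(\xi,\tau) = f(\xi - 2\tau)$ with $f = \phi( \cdot , 0)$.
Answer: $\phi(\xi, \tau) = - \sin(2 \tau - \xi)$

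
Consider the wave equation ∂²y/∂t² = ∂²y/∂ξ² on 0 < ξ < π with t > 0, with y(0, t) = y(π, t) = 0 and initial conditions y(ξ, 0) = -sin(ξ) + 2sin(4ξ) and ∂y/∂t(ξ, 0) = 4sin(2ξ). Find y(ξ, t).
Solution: Using separation of variables y = X(ξ)T(t):
Eigenfunctions: sin(nξ), n = 1, 2, 3, ...
General solution: y(ξ, t) = Σ [A_n cos(n t) + B_n sin(n t)] sin(nξ)
From y(ξ,0) = -sin(ξ) + 2sin(4ξ): A_1=-1, A_4=2. From y_t(ξ,0) = 4sin(2ξ), using y_t(ξ,0) = Σ ω_n B_n sin(nξ) with ω_n = n: B_2 = 4/2 = 2.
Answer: y(ξ, t) = 2sin(2t)sin(2ξ) - sin(ξ)cos(t) + 2sin(4ξ)cos(4t)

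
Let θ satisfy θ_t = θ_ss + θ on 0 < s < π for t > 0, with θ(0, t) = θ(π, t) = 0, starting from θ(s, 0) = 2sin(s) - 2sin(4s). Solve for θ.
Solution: Substitute θ = exp(t)u, i.e. u = exp(-t)θ.
By the product rule, θ_t = exp(t)(u_t + u), θ_ss = exp(t)u_ss.
Substituting into the PDE and dividing by exp(t): u_t + u = u_ss + u.
The lower-order terms cancel, leaving the standard heat equation u_t = u_ss.
Initial data for u: u(s,0) = θ(s,0) = 2sin(s) - 2sin(4s). The boundary conditions carry over: u(0,t) = u(π,t) = 0.
Solve for u:
  Using separation of variables u = X(s)G(t):
  Eigenfunctions: sin(ns), n = 1, 2, 3, ...
  General solution: u(s, t) = Σ c_n sin(ns) exp(-n² t)
  Matching u(s,0) = 2sin(s) - 2sin(4s) term by term: c_1=2, c_4=-2.
Hence u(s,t) = 2exp(-t)sin(s) - 2exp(-16t)sin(4s).
Transform back: θ(s,t) = exp(t)u(s,t).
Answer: θ(s, t) = 2sin(s) - 2exp(-15t)sin(4s)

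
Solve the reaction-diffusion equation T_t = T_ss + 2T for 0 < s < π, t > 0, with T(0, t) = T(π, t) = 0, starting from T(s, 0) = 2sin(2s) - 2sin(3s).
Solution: Substitute T = exp(2t)u, i.e. u = exp(-2t)T.
By the product rule, T_t = exp(2t)(u_t + 2u), T_ss = exp(2t)u_ss.
Substituting into the PDE and dividing by exp(2t): u_t + 2u = u_ss + 2u.
The lower-order terms cancel, leaving the standard heat equation u_t = u_ss.
Initial data for u: u(s,0) = T(s,0) = 2sin(2s) - 2sin(3s). The boundary conditions carry over: u(0,t) = u(π,t) = 0.
Solve for u:
  Using separation of variables u = X(s)G(t):
  Eigenfunctions: sin(ns), n = 1, 2, 3, ...
  General solution: u(s, t) = Σ c_n sin(ns) exp(-n² t)
  Matching u(s,0) = 2sin(2s) - 2sin(3s) term by term: c_2=2, c_3=-2.
Hence u(s,t) = 2exp(-4t)sin(2s) - 2exp(-9t)sin(3s).
Transform back: T(s,t) = exp(2t)u(s,t).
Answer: T(s, t) = 2exp(-2t)sin(2s) - 2exp(-7t)sin(3s)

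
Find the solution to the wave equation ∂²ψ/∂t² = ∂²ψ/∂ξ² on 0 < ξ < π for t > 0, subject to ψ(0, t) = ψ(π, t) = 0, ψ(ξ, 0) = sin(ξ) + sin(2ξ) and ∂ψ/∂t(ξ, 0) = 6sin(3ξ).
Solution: Separating variables: ψ = Σ [A_n cos(ω_n t) + B_n sin(ω_n t)] sin(nξ), ω_n = n. From ICs (B_n = velocity coefficient / ω_n): A_1=1, A_2=1, B_3=2.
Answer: ψ(ξ, t) = 2sin(3t)sin(3ξ) + sin(ξ)cos(t) + sin(2ξ)cos(2t)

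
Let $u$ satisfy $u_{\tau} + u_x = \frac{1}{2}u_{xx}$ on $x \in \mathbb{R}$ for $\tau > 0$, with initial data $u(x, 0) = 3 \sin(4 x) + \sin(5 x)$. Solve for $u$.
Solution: Change to a moving frame: let $\eta = x - \tau$, $\sigma = \tau$ and write $u(x,\tau) = w(\eta,\sigma)$.
By the chain rule $u_{\tau} = w_{\sigma} - w_{\eta}$, $u_x = w_{\eta}$, $u_{xx} = w_{\eta\eta}$.
Then $u_{\tau} + u_x = w_{\sigma}$: the advection term cancels and the PDE becomes the heat equation $w_{\sigma} = \frac{1}{2}w_{\eta\eta}$ on $\eta \in \mathbb{R}$.
Initial data: $w(\eta,0) = u(\eta,0) = 3 \sin(4 \eta) + \sin(5 \eta)$.
On $\eta \in \mathbb{R}$ each mode satisfies $(\sin(n\eta))'' = -n^2 \sin(n\eta)$, so $e^{-n^2\sigma/2} \sin(n\eta)$ solves the heat equation; by superposition $w(\eta,\sigma) = \sum c_n e^{-n^2\sigma/2} \sin(n\eta)$.
Reading off the coefficients: $c_4=3, c_5=1$, so $w(\eta,\sigma) = 3 e^{-8 \sigma} \sin(4 \eta) + e^{-25 \sigma/2} \sin(5 \eta)$.
Substituting back $\eta = x - \tau$, $\sigma = \tau$: $u(x,\tau) = w(x - \tau, \tau)$.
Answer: $u(x, \tau) = -3 e^{-8 \tau} \sin(4 \tau - 4 x) -  e^{-25 \tau/2} \sin(5 \tau - 5 x)$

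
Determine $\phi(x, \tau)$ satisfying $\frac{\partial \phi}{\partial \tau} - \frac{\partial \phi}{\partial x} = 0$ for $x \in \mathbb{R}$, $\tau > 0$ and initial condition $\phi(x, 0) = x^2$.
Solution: By characteristics ($dx/d\tau = -1$), $\phi(x,\tau) = f(x + \tau)$ with $f = \phi( \cdot , 0)$.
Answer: $\phi(x, \tau) = \tau^2 + 2 \tau x + x^2$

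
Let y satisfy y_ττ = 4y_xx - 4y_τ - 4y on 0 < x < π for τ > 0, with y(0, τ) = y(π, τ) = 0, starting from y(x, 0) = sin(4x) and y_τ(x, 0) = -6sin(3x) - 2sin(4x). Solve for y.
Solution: Substitute y = exp(-2τ)u.
Then y_τ = exp(-2τ)(u_τ - 2u), y_ττ = exp(-2τ)(u_ττ - 4u_τ + 4u), y_xx = exp(-2τ)u_xx; substituting and dividing by exp(-2τ), the lower-order terms cancel: u_ττ = 4u_xx (standard wave equation).
Data for u: u(x,0) = y(x,0) = sin(4x); u_τ(x,0) = y_τ(x,0) + 2y(x,0) = -6sin(3x). The boundary conditions carry over: u(0,τ) = u(π,τ) = 0.
Separating variables: u = Σ [A_n cos(ω_n τ) + B_n sin(ω_n τ)] sin(nx), ω_n = 2n. From ICs (B_n = velocity coefficient / ω_n): A_4=1, B_3=-1.
So u(x,τ) = -sin(3x)sin(6τ) + sin(4x)cos(8τ), and y(x,τ) = exp(-2τ)u(x,τ).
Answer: y(x, τ) = -exp(-2τ)sin(3x)sin(6τ) + exp(-2τ)sin(4x)cos(8τ)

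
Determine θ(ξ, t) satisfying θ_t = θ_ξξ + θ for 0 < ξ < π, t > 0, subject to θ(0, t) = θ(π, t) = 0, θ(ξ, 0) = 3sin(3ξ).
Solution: Substitute θ = exp(t)u, i.e. u = exp(-t)θ.
By the product rule, θ_t = exp(t)(u_t + u), θ_ξξ = exp(t)u_ξξ.
Substituting into the PDE and dividing by exp(t): u_t + u = u_ξξ + u.
The lower-order terms cancel, leaving the standard heat equation u_t = u_ξξ.
Initial data for u: u(ξ,0) = θ(ξ,0) = 3sin(3ξ). The boundary conditions carry over: u(0,t) = u(π,t) = 0.
Solve for u:
  Using separation of variables u = X(ξ)G(t):
  Eigenfunctions: sin(nξ), n = 1, 2, 3, ...
  General solution: u(ξ, t) = Σ c_n sin(nξ) exp(-n² t)
  Matching u(ξ,0) = 3sin(3ξ) term by term: c_3=3.
Hence u(ξ,t) = 3exp(-9t)sin(3ξ).
Transform back: θ(ξ,t) = exp(t)u(ξ,t).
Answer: θ(ξ, t) = 3exp(-8t)sin(3ξ)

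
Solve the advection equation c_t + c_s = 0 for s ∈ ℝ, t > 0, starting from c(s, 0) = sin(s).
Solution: By method of characteristics (waves move right with speed 1):
Along characteristics s - t = const, c is constant, so c(s,t) = f(s - t) with f = c(·, 0).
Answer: c(s, t) = sin(s - t)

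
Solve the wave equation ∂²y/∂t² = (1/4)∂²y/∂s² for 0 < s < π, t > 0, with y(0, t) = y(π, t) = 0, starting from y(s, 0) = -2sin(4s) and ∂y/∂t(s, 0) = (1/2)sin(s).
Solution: Separating variables: y = Σ [A_n cos(ω_n t) + B_n sin(ω_n t)] sin(ns), ω_n = n/2. From ICs (B_n = velocity coefficient / ω_n): A_4=-2, B_1=1.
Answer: y(s, t) = sin(s)sin(t/2) - 2sin(4s)cos(2t)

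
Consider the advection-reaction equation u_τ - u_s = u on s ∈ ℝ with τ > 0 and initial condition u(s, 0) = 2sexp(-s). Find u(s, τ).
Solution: Substitute u = exp(-s)w, i.e. w = exp(s)u.
By the product rule, u_s = exp(-s)(w_s - w), u_τ = exp(-s)w_τ.
Substituting into the PDE and dividing by exp(-s): w_τ - (w_s - w) = w.
The lower-order terms cancel, leaving the standard advection equation w_τ - w_s = 0.
Initial data for w: w(s,0) = exp(s)u(s,0) = 2s.
Solve for w:
  By method of characteristics (waves move left with speed 1):
  Along characteristics s + τ = const, w is constant, so w(s,τ) = f(s + τ) with f = w(·, 0).
Hence w(s,τ) = 2s + 2τ.
Transform back: u(s,τ) = exp(-s)w(s,τ).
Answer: u(s, τ) = 2sexp(-s) + 2τexp(-s)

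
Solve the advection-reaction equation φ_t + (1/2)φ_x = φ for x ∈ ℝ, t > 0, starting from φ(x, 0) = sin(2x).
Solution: Substitute φ = exp(t)u, i.e. u = exp(-t)φ.
By the product rule, φ_t = exp(t)(u_t + u), φ_x = exp(t)u_x.
Substituting into the PDE and dividing by exp(t): u_t + u + (1/2)u_x = u.
The lower-order terms cancel, leaving the standard advection equation u_t + (1/2)u_x = 0.
Initial data for u: u(x,0) = φ(x,0) = sin(2x).
Solve for u:
  By method of characteristics (waves move right with speed 1/2):
  Along characteristics x - (1/2)t = const, u is constant, so u(x,t) = f(x - (1/2)t) with f = u(·, 0).
Hence u(x,t) = -sin(t - 2x).
Transform back: φ(x,t) = exp(t)u(x,t).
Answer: φ(x, t) = -exp(t)sin(t - 2x)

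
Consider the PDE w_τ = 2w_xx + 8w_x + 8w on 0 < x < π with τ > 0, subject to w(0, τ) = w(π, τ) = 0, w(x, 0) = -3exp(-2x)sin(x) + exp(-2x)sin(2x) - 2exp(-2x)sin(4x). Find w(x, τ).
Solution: Substitute w = exp(-2x)u, i.e. u = exp(2x)w.
By the product rule, w_x = exp(-2x)(u_x - 2u), w_xx = exp(-2x)(u_xx - 4u_x + 4u), w_τ = exp(-2x)u_τ.
Substituting into the PDE and dividing by exp(-2x): u_τ = 2(u_xx - 4u_x + 4u) + 8(u_x - 2u) + 8u.
The lower-order terms cancel, leaving the standard heat equation u_τ = 2u_xx.
Initial data for u: u(x,0) = exp(2x)w(x,0) = -3sin(x) + sin(2x) - 2sin(4x). The boundary conditions carry over: u(0,τ) = u(π,τ) = 0.
Solve for u:
  Using separation of variables u = X(x)T(τ):
  Eigenfunctions: sin(nx), n = 1, 2, 3, ...
  General solution: u(x, τ) = Σ c_n sin(nx) exp(-2n² τ)
  Matching u(x,0) = -3sin(x) + sin(2x) - 2sin(4x) term by term: c_1=-3, c_2=1, c_4=-2.
Hence u(x,τ) = -3exp(-2τ)sin(x) + exp(-8τ)sin(2x) - 2exp(-32τ)sin(4x).
Transform back: w(x,τ) = exp(-2x)u(x,τ).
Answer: w(x, τ) = -3exp(-2x)exp(-2τ)sin(x) + exp(-2x)exp(-8τ)sin(2x) - 2exp(-2x)exp(-32τ)sin(4x)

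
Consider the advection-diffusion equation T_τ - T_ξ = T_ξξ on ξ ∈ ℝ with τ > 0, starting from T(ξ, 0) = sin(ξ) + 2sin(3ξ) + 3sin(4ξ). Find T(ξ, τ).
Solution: Moving frame: η = ξ + τ, σ = τ, T = u(η,σ), so T_τ = u_σ + u_η and T_ξξ = u_ηη.
Hence T_τ - T_ξ = u_σ and the PDE becomes the heat equation u_σ = u_ηη on η ∈ ℝ.
Initial data: u(η,0) = T(η,0) = sin(η) + 2sin(3η) + 3sin(4η). Each mode sin(nη) decays as exp(-n²σ) on ℝ, so u(η,σ) = Σ c_n exp(-n²σ) sin(nη) with c_1=1, c_3=2, c_4=3: u(η,σ) = exp(-σ)sin(η) + 2exp(-9σ)sin(3η) + 3exp(-16σ)sin(4η).
Substituting back: T(ξ,τ) = u(ξ + τ, τ).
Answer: T(ξ, τ) = exp(-τ)sin(ξ + τ) + 2exp(-9τ)sin(3ξ + 3τ) + 3exp(-16τ)sin(4ξ + 4τ)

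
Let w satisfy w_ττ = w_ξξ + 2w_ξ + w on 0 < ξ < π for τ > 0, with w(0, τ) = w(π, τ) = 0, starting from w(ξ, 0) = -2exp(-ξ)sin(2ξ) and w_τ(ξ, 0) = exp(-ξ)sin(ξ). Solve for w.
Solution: Substitute w = exp(-ξ)u.
Then w_ξ = exp(-ξ)(u_ξ - u), w_ξξ = exp(-ξ)(u_ξξ - 2u_ξ + u), w_ττ = exp(-ξ)u_ττ; substituting and dividing by exp(-ξ), the lower-order terms cancel: u_ττ = u_ξξ (standard wave equation).
Data for u: u(ξ,0) = exp(ξ)w(ξ,0) = -2sin(2ξ); u_τ(ξ,0) = exp(ξ)w_τ(ξ,0) = sin(ξ). The boundary conditions carry over: u(0,τ) = u(π,τ) = 0.
Separating variables: u = Σ [A_n cos(ω_n τ) + B_n sin(ω_n τ)] sin(nξ), ω_n = n. From ICs (B_n = velocity coefficient / ω_n): A_2=-2, B_1=1.
So u(ξ,τ) = sin(ξ)sin(τ) - 2sin(2ξ)cos(2τ), and w(ξ,τ) = exp(-ξ)u(ξ,τ).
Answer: w(ξ, τ) = exp(-ξ)sin(ξ)sin(τ) - 2exp(-ξ)sin(2ξ)cos(2τ)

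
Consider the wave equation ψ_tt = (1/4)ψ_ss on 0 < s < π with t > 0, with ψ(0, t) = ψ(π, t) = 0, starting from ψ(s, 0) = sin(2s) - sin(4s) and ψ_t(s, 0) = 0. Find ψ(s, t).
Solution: Separating variables: ψ = Σ [A_n cos(ω_n t) + B_n sin(ω_n t)] sin(ns), ω_n = n/2. From ICs: A_2=1, A_4=-1.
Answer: ψ(s, t) = sin(2s)cos(t) - sin(4s)cos(2t)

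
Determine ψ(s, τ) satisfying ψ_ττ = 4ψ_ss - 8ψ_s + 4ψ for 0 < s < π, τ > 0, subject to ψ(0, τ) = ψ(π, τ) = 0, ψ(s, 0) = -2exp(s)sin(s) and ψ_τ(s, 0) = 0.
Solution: Substitute ψ = exp(s)u, i.e. u = exp(-s)ψ.
By the product rule, ψ_s = exp(s)(u_s + u), ψ_ss = exp(s)(u_ss + 2u_s + u), ψ_ττ = exp(s)u_ττ.
Substituting into the PDE and dividing by exp(s): u_ττ = 4(u_ss + 2u_s + u) - 8(u_s + u) + 4u.
The lower-order terms cancel, leaving the standard wave equation u_ττ = 4u_ss.
Initial data for u: u(s,0) = exp(-s)ψ(s,0) = -2sin(s); u_τ(s,0) = exp(-s)ψ_τ(s,0) = 0. The boundary conditions carry over: u(0,τ) = u(π,τ) = 0.
Solve for u:
  Using separation of variables u = X(s)T(τ):
  Eigenfunctions: sin(ns), n = 1, 2, 3, ...
  General solution: u(s, τ) = Σ [A_n cos(2n τ) + B_n sin(2n τ)] sin(ns)
  From u(s,0) = -2sin(s): A_1=-2. From u_τ(s,0) = 0: all B_n = 0.
Hence u(s,τ) = -2sin(s)cos(2τ).
Transform back: ψ(s,τ) = exp(s)u(s,τ).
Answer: ψ(s, τ) = -2exp(s)sin(s)cos(2τ)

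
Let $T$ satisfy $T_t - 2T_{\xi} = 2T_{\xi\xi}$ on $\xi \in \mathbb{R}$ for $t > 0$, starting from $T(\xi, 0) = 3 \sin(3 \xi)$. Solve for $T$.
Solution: Moving frame: $\eta = \xi + 2t$, $\sigma = t$, $T = u(\eta,\sigma)$, so $T_t = u_{\sigma} + 2u_{\eta}$ and $T_{\xi\xi} = u_{\eta\eta}$.
Hence $T_t - 2T_{\xi} = u_{\sigma}$ and the PDE becomes the heat equation $u_{\sigma} = 2u_{\eta\eta}$ on $\eta \in \mathbb{R}$.
Initial data: $u(\eta,0) = T(\eta,0) = 3 \sin(3 \eta)$. Each mode $\sin(n\eta)$ decays as $e^{-2n^2\sigma}$ on $\mathbb{R}$, so $u(\eta,\sigma) = \sum c_n e^{-2n^2\sigma} \sin(n\eta)$ with $c_3=3$: $u(\eta,\sigma) = 3 e^{-18 \sigma} \sin(3 \eta)$.
Substituting back: $T(\xi,t) = u(\xi + 2t, t)$.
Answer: $T(\xi, t) = 3 e^{-18 t} \sin(3 \xi + 6 t)$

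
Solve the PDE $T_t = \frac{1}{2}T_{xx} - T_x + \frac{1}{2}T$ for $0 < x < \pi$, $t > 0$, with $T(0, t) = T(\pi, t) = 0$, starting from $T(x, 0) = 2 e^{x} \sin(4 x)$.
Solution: Substitute $T = e^{x}u$.
Then $T_x = e^{x}(u_x + u)$, $T_{xx} = e^{x}(u_{xx} + 2u_x + u)$, $T_t = e^{x}u_t$; substituting and dividing by $e^{x}$, the lower-order terms cancel: $u_t = \frac{1}{2}u_{xx}$ (standard heat equation).
Data for $u$: $u(x,0) = e^{-x}T(x,0) = 2 \sin(4 x)$. The boundary conditions carry over: $u(0,t) = u(\pi,t) = 0$.
Separating variables: $u = \sum c_n e^{-n^2t/2} \sin(nx)$. From $u(x,0) = 2 \sin(4 x)$: $c_4=2$.
So $u(x,t) = 2 e^{-8 t} \sin(4 x)$, and $T(x,t) = e^{x}u(x,t)$.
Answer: $T(x, t) = 2 e^{-8 t} e^{x} \sin(4 x)$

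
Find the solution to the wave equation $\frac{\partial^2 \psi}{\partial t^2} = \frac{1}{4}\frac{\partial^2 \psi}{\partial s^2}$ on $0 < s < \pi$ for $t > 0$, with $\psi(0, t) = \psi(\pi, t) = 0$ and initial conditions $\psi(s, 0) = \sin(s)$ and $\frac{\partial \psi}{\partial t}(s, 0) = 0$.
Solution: Using separation of variables $\psi = X(s)T(t)$:
Eigenfunctions: $\sin(ns)$, $n = 1, 2, 3, \ldots$
General solution: $\psi(s, t) = \sum [A_n \cos(n t/2) + B_n \sin(n t/2)] \sin(ns)$
From $\psi(s,0) = \sin(s)$: $A_1=1$. From $\psi_t(s,0) = 0$: all $B_n = 0$.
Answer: $\psi(s, t) = \sin(s) \cos(t/2)$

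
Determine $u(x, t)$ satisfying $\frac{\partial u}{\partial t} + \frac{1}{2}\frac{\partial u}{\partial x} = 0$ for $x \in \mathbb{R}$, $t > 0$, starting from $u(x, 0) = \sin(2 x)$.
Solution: By method of characteristics (waves move right with speed 1/2):
Along characteristics $x - \frac{1}{2}t =$ const, $u$ is constant, so $u(x,t) = f(x - \frac{1}{2}t)$ with $f = u( \cdot , 0)$.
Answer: $u(x, t) = - \sin(t - 2 x)$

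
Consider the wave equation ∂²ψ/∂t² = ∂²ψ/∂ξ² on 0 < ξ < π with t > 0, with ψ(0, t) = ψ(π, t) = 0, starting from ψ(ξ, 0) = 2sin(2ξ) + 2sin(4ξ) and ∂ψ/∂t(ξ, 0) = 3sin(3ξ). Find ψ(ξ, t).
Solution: Separating variables: ψ = Σ [A_n cos(ω_n t) + B_n sin(ω_n t)] sin(nξ), ω_n = n. From ICs (B_n = velocity coefficient / ω_n): A_2=2, A_4=2, B_3=1.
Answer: ψ(ξ, t) = sin(3t)sin(3ξ) + 2sin(2ξ)cos(2t) + 2sin(4ξ)cos(4t)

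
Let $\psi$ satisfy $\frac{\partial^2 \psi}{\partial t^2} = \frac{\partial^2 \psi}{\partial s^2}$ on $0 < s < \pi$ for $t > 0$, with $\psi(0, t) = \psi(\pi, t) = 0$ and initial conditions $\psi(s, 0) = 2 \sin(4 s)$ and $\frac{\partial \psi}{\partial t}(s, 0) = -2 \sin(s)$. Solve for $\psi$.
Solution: Separating variables: $\psi = \sum [A_n \cos(\omega_n t) + B_n \sin(\omega_n t)] \sin(ns)$, $\omega_n = n$. From ICs ($B_n$ = velocity coefficient / $\omega_n$): $A_4=2, B_1=-2$.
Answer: $\psi(s, t) = -2 \sin(s) \sin(t) + 2 \sin(4 s) \cos(4 t)$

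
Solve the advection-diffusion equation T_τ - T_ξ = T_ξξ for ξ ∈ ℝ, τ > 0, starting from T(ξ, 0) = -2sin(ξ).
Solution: Change to a moving frame: let η = ξ + τ, σ = τ and write T(ξ,τ) = u(η,σ).
By the chain rule T_τ = u_σ + u_η, T_ξ = u_η, T_ξξ = u_ηη.
Then T_τ - T_ξ = u_σ: the advection term cancels and the PDE becomes the heat equation u_σ = u_ηη on η ∈ ℝ.
Initial data: u(η,0) = T(η,0) = -2sin(η).
On η ∈ ℝ each mode satisfies (sin(nη))″ = -n² sin(nη), so exp(-n²σ) sin(nη) solves the heat equation; by superposition u(η,σ) = Σ c_n exp(-n²σ) sin(nη).
Reading off the coefficients: c_1=-2, so u(η,σ) = -2exp(-σ)sin(η).
Substituting back η = ξ + τ, σ = τ: T(ξ,τ) = u(ξ + τ, τ).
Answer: T(ξ, τ) = -2exp(-τ)sin(ξ + τ)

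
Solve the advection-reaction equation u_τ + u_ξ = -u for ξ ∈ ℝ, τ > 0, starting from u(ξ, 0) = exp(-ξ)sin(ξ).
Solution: Substitute u = exp(-ξ)w.
Then u_ξ = exp(-ξ)(w_ξ - w), u_τ = exp(-ξ)w_τ; substituting and dividing by exp(-ξ), the lower-order terms cancel: w_τ + w_ξ = 0 (standard advection equation).
Data for w: w(ξ,0) = exp(ξ)u(ξ,0) = sin(ξ).
By characteristics (dξ/dτ = 1), w(ξ,τ) = f(ξ - τ) with f = w(·, 0).
So w(ξ,τ) = sin(ξ - τ), and u(ξ,τ) = exp(-ξ)w(ξ,τ).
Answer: u(ξ, τ) = exp(-ξ)sin(ξ - τ)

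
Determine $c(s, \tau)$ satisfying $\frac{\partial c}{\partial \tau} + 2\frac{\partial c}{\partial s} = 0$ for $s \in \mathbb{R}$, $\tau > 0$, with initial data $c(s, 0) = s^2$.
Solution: By method of characteristics (waves move right with speed 2):
Along characteristics $s - 2\tau =$ const, $c$ is constant, so $c(s,\tau) = f(s - 2\tau)$ with $f = c( \cdot , 0)$.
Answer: $c(s, \tau) = 4 \tau^2 - 4 \tau s + s^2$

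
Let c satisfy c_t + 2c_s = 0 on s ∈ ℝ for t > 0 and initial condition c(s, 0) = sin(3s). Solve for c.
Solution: By characteristics (ds/dt = 2), c(s,t) = f(s - 2t) with f = c(·, 0).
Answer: c(s, t) = sin(3s - 6t)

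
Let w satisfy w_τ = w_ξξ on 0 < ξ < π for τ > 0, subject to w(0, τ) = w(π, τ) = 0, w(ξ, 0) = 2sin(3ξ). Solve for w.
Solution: Separating variables: w = Σ c_n exp(-n²τ) sin(nξ). From w(ξ,0) = 2sin(3ξ): c_3=2.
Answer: w(ξ, τ) = 2exp(-9τ)sin(3ξ)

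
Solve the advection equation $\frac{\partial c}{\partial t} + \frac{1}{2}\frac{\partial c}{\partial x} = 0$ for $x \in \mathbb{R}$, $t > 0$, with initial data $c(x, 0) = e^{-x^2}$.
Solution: By method of characteristics (waves move right with speed 1/2):
Along characteristics $x - \frac{1}{2}t =$ const, $c$ is constant, so $c(x,t) = f(x - \frac{1}{2}t)$ with $f = c( \cdot , 0)$.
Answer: $c(x, t) = e^{-(-t/2 + x)^2}$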